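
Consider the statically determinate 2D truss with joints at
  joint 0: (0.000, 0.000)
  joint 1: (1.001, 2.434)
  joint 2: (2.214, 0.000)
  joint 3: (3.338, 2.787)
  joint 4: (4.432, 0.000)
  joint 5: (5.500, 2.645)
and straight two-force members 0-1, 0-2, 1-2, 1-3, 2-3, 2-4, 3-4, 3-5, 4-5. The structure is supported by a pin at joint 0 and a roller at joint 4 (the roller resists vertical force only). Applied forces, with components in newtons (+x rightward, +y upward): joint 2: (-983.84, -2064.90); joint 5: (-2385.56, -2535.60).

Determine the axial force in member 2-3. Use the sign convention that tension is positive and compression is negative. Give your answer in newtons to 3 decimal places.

490.313

N=6 nodes, M=9 members, R=3 reactions → 2N=12, M+R=12
member 0 (0-1): L=2.6318, (cx,cy)=(0.3803,0.9248)
member 1 (0-2): L=2.2140, (cx,cy)=(1.0000,0.0000)
member 2 (1-2): L=2.7195, (cx,cy)=(0.4460,-0.8950)
member 3 (1-3): L=2.3635, (cx,cy)=(0.9888,0.1494)
member 4 (2-3): L=3.0051, (cx,cy)=(0.3740,0.9274)
member 5 (2-4): L=2.2180, (cx,cy)=(1.0000,0.0000)
member 6 (3-4): L=2.9940, (cx,cy)=(0.3654,-0.9309)
member 7 (3-5): L=2.1667, (cx,cy)=(0.9979,-0.0655)
member 8 (4-5): L=2.8525, (cx,cy)=(0.3744,0.9273)
solve A·x = −loads:
  F[0-1] = -1996.0777 N (compression)
  F[0-2] = -2610.1950 N (compression)
  F[1-2] = +1799.0485 N (tension)
  F[1-3] = -1579.3608 N (compression)
  F[2-3] = +490.3134 N (tension)
  F[2-4] = -1007.3047 N (compression)
  F[3-4] = -141.4972 N (compression)
  F[3-5] = -1329.4112 N (compression)
  F[4-5] = -2828.4620 N (compression)
  Rx@0 = +3369.4000 N
  Ry@0 = +1846.0590 N
  Ry@4 = +2754.4410 N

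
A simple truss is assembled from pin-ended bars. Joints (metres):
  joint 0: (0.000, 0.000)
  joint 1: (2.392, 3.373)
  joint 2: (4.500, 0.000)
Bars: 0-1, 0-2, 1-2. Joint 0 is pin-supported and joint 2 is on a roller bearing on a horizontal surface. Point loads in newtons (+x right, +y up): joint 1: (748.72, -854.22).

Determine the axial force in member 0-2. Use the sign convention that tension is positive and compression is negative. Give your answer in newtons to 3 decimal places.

N=3 nodes, M=3 members, R=3 reactions → 2N=6, M+R=6
member 0 (0-1): L=4.1351, (cx,cy)=(0.5785,0.8157)
member 1 (0-2): L=4.5000, (cx,cy)=(1.0000,0.0000)
member 2 (1-2): L=3.9775, (cx,cy)=(0.5300,-0.8480)
solve A·x = −loads:
  F[0-1] = +197.4396 N (tension)
  F[0-2] = +634.5078 N (tension)
  F[1-2] = -1197.2379 N (compression)
  Rx@0 = -748.7200 N
  Ry@0 = -161.0526 N
  Ry@2 = +1015.2726 N

634.508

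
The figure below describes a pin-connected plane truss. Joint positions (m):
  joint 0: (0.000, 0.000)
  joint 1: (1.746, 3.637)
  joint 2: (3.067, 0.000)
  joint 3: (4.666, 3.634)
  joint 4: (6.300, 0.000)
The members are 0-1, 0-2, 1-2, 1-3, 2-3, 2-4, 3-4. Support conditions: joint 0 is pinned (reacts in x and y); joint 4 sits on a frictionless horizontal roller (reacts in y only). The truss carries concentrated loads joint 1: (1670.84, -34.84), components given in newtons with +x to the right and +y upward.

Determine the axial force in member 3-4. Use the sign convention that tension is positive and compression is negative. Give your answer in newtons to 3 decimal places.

-1068.188

N=5 nodes, M=7 members, R=3 reactions → 2N=10, M+R=10
member 0 (0-1): L=4.0344, (cx,cy)=(0.4328,0.9015)
member 1 (0-2): L=3.0670, (cx,cy)=(1.0000,0.0000)
member 2 (1-2): L=3.8695, (cx,cy)=(0.3414,-0.9399)
member 3 (1-3): L=2.9200, (cx,cy)=(1.0000,-0.0010)
member 4 (2-3): L=3.9702, (cx,cy)=(0.4027,0.9153)
member 5 (2-4): L=3.2330, (cx,cy)=(1.0000,0.0000)
member 6 (3-4): L=3.9845, (cx,cy)=(0.4101,-0.9120)
solve A·x = −loads:
  F[0-1] = +1042.0348 N (tension)
  F[0-2] = +1219.8688 N (tension)
  F[1-2] = -1035.5589 N (compression)
  F[1-3] = -866.3395 N (compression)
  F[2-3] = +1063.4023 N (tension)
  F[2-4] = +438.0569 N (tension)
  F[3-4] = -1068.1883 N (compression)
  Rx@0 = -1670.8400 N
  Ry@0 = -939.3942 N
  Ry@4 = +974.2342 N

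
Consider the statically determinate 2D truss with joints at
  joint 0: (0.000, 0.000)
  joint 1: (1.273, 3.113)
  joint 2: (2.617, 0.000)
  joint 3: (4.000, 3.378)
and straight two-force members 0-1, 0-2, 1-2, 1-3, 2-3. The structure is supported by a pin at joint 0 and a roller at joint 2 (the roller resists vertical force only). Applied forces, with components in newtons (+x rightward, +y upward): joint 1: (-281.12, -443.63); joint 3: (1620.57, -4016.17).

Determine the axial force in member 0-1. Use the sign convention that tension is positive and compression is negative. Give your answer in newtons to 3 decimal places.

N=4 nodes, M=5 members, R=3 reactions → 2N=8, M+R=8
member 0 (0-1): L=3.3632, (cx,cy)=(0.3785,0.9256)
member 1 (0-2): L=2.6170, (cx,cy)=(1.0000,0.0000)
member 2 (1-2): L=3.3907, (cx,cy)=(0.3964,-0.9181)
member 3 (1-3): L=2.7398, (cx,cy)=(0.9953,0.0967)
member 4 (2-3): L=3.6501, (cx,cy)=(0.3789,0.9254)
solve A·x = −loads:
  F[0-1] = +3945.5526 N (tension)
  F[0-2] = -153.9633 N (compression)
  F[1-2] = -4101.1466 N (compression)
  F[1-3] = +3416.1370 N (tension)
  F[2-3] = -4696.7617 N (compression)
  Rx@0 = -1339.4500 N
  Ry@0 = -3651.9997 N
  Ry@2 = +8111.7997 N

3945.553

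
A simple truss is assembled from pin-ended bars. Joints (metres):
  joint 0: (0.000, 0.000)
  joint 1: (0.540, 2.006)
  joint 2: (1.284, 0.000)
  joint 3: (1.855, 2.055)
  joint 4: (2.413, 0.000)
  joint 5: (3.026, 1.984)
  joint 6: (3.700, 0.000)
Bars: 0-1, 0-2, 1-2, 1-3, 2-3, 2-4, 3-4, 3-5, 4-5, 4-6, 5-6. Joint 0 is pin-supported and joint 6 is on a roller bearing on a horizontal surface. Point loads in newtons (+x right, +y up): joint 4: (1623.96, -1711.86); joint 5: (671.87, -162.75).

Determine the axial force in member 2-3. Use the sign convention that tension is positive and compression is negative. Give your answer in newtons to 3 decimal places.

-268.396

N=7 nodes, M=11 members, R=3 reactions → 2N=14, M+R=14
member 0 (0-1): L=2.0774, (cx,cy)=(0.2599,0.9656)
member 1 (0-2): L=1.2840, (cx,cy)=(1.0000,0.0000)
member 2 (1-2): L=2.1395, (cx,cy)=(0.3477,-0.9376)
member 3 (1-3): L=1.3159, (cx,cy)=(0.9993,0.0372)
member 4 (2-3): L=2.1329, (cx,cy)=(0.2677,0.9635)
member 5 (2-4): L=1.1290, (cx,cy)=(1.0000,0.0000)
member 6 (3-4): L=2.1294, (cx,cy)=(0.2620,-0.9651)
member 7 (3-5): L=1.1732, (cx,cy)=(0.9982,-0.0605)
member 8 (4-5): L=2.0765, (cx,cy)=(0.2952,0.9554)
member 9 (4-6): L=1.2870, (cx,cy)=(1.0000,0.0000)
member 10 (5-6): L=2.0954, (cx,cy)=(0.3217,-0.9469)
solve A·x = −loads:
  F[0-1] = -274.2565 N (compression)
  F[0-2] = +2367.1200 N (tension)
  F[1-2] = +275.8119 N (tension)
  F[1-3] = -167.3170 N (compression)
  F[2-3] = -268.3957 N (compression)
  F[2-4] = +2534.8849 N (tension)
  F[3-4] = +294.2824 N (tension)
  F[3-5] = -316.7505 N (compression)
  F[4-5] = +1494.4621 N (tension)
  F[4-6] = +546.8712 N (tension)
  F[5-6] = -1700.1362 N (compression)
  Rx@0 = -2295.8300 N
  Ry@0 = +264.8290 N
  Ry@6 = +1609.7810 N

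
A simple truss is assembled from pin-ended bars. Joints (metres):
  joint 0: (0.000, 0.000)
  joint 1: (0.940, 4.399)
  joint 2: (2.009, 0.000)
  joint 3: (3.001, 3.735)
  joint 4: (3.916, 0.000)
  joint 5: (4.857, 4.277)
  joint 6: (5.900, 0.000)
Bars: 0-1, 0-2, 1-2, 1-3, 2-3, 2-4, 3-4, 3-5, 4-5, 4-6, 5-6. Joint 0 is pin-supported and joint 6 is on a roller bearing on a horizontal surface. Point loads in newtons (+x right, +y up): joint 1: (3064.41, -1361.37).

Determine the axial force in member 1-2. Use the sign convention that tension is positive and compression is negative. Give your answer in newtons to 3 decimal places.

-1778.535

N=7 nodes, M=11 members, R=3 reactions → 2N=14, M+R=14
member 0 (0-1): L=4.4983, (cx,cy)=(0.2090,0.9779)
member 1 (0-2): L=2.0090, (cx,cy)=(1.0000,0.0000)
member 2 (1-2): L=4.5270, (cx,cy)=(0.2361,-0.9717)
member 3 (1-3): L=2.1653, (cx,cy)=(0.9518,-0.3067)
member 4 (2-3): L=3.8645, (cx,cy)=(0.2567,0.9665)
member 5 (2-4): L=1.9070, (cx,cy)=(1.0000,0.0000)
member 6 (3-4): L=3.8454, (cx,cy)=(0.2379,-0.9713)
member 7 (3-5): L=1.9335, (cx,cy)=(0.9599,0.2803)
member 8 (4-5): L=4.3793, (cx,cy)=(0.2149,0.9766)
member 9 (4-6): L=1.9840, (cx,cy)=(1.0000,0.0000)
member 10 (5-6): L=4.4023, (cx,cy)=(0.2369,-0.9715)
solve A·x = −loads:
  F[0-1] = +1166.0734 N (tension)
  F[0-2] = +2820.7388 N (tension)
  F[1-2] = -1778.5353 N (compression)
  F[1-3] = -2522.2791 N (compression)
  F[2-3] = +1788.1550 N (tension)
  F[2-4] = +1941.7475 N (tension)
  F[3-4] = -2948.5436 N (compression)
  F[3-5] = -1291.9579 N (compression)
  F[4-5] = +2932.3534 N (tension)
  F[4-6] = +610.0708 N (tension)
  F[5-6] = -2575.0120 N (compression)
  Rx@0 = -3064.4100 N
  Ry@0 = -1140.3296 N
  Ry@6 = +2501.6996 N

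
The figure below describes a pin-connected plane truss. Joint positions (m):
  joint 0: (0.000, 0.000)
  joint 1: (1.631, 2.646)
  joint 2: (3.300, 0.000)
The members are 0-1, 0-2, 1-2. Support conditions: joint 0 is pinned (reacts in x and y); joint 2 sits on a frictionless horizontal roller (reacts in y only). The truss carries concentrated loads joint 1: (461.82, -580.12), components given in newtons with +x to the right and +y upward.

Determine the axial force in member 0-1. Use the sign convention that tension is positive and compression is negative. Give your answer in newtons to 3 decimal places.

N=3 nodes, M=3 members, R=3 reactions → 2N=6, M+R=6
member 0 (0-1): L=3.1083, (cx,cy)=(0.5247,0.8513)
member 1 (0-2): L=3.3000, (cx,cy)=(1.0000,0.0000)
member 2 (1-2): L=3.1284, (cx,cy)=(0.5335,-0.8458)
solve A·x = −loads:
  F[0-1] = +90.3303 N (tension)
  F[0-2] = +414.4214 N (tension)
  F[1-2] = -776.7976 N (compression)
  Rx@0 = -461.8200 N
  Ry@0 = -76.8956 N
  Ry@2 = +657.0156 N

90.330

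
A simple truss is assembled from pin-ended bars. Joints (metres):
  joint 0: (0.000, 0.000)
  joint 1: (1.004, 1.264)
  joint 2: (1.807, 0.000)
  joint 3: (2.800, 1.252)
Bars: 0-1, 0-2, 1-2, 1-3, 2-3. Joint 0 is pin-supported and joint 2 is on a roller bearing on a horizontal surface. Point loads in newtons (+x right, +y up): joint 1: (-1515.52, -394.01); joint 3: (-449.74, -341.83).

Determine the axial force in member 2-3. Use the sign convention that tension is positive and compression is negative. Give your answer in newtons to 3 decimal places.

N=4 nodes, M=5 members, R=3 reactions → 2N=8, M+R=8
member 0 (0-1): L=1.6142, (cx,cy)=(0.6220,0.7830)
member 1 (0-2): L=1.8070, (cx,cy)=(1.0000,0.0000)
member 2 (1-2): L=1.4975, (cx,cy)=(0.5362,-0.8441)
member 3 (1-3): L=1.7960, (cx,cy)=(1.0000,-0.0067)
member 4 (2-3): L=1.5980, (cx,cy)=(0.6214,0.7835)
solve A·x = −loads:
  F[0-1] = -1735.4955 N (compression)
  F[0-2] = -885.8312 N (compression)
  F[1-2] = +1144.6149 N (tension)
  F[1-3] = -177.6864 N (compression)
  F[2-3] = -437.8083 N (compression)
  Rx@0 = +1965.2600 N
  Ry@0 = +1358.9621 N
  Ry@2 = -623.1221 N

-437.808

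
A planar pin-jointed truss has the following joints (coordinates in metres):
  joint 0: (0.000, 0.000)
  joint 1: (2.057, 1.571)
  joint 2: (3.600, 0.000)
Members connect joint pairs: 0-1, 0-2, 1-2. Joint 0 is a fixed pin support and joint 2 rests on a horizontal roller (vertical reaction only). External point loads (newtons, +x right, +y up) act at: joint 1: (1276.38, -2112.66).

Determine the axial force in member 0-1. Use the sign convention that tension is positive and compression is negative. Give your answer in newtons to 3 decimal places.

-574.190

N=3 nodes, M=3 members, R=3 reactions → 2N=6, M+R=6
member 0 (0-1): L=2.5883, (cx,cy)=(0.7947,0.6070)
member 1 (0-2): L=3.6000, (cx,cy)=(1.0000,0.0000)
member 2 (1-2): L=2.2020, (cx,cy)=(0.7007,-0.7134)
solve A·x = −loads:
  F[0-1] = -574.1896 N (compression)
  F[0-2] = +1732.7060 N (tension)
  F[1-2] = -2472.7495 N (compression)
  Rx@0 = -1276.3800 N
  Ry@0 = +348.5115 N
  Ry@2 = +1764.1485 N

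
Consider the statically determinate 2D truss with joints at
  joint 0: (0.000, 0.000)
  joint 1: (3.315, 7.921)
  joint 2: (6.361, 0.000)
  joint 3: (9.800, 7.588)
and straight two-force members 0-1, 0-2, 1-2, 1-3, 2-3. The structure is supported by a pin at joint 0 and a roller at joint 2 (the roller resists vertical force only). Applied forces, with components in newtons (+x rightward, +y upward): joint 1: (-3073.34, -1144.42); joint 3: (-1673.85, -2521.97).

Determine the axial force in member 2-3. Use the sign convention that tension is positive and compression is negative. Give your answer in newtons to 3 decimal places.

N=4 nodes, M=5 members, R=3 reactions → 2N=8, M+R=8
member 0 (0-1): L=8.5867, (cx,cy)=(0.3861,0.9225)
member 1 (0-2): L=6.3610, (cx,cy)=(1.0000,0.0000)
member 2 (1-2): L=8.4865, (cx,cy)=(0.3589,-0.9334)
member 3 (1-3): L=6.4935, (cx,cy)=(0.9987,-0.0513)
member 4 (2-3): L=8.3309, (cx,cy)=(0.4128,0.9108)
solve A·x = −loads:
  F[0-1] = -5429.2374 N (compression)
  F[0-2] = -2651.1676 N (compression)
  F[1-2] = +4168.2891 N (tension)
  F[1-3] = -519.4641 N (compression)
  F[2-3] = -2798.1410 N (compression)
  Rx@0 = +4747.1900 N
  Ry@0 = +5008.3239 N
  Ry@2 = -1341.9339 N

-2798.141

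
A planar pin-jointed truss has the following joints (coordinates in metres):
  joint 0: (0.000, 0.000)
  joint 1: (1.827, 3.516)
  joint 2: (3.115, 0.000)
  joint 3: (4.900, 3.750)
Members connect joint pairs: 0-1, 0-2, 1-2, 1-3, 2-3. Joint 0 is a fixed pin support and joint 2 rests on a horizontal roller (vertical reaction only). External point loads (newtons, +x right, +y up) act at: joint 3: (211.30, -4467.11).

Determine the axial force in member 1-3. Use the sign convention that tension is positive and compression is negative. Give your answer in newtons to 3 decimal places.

2432.583

N=4 nodes, M=5 members, R=3 reactions → 2N=8, M+R=8
member 0 (0-1): L=3.9623, (cx,cy)=(0.4611,0.8874)
member 1 (0-2): L=3.1150, (cx,cy)=(1.0000,0.0000)
member 2 (1-2): L=3.7445, (cx,cy)=(0.3440,-0.9390)
member 3 (1-3): L=3.0819, (cx,cy)=(0.9971,0.0759)
member 4 (2-3): L=4.1532, (cx,cy)=(0.4298,0.9029)
solve A·x = −loads:
  F[0-1] = +3171.4303 N (tension)
  F[0-2] = -1251.0164 N (compression)
  F[1-2] = -2800.3574 N (compression)
  F[1-3] = +2432.5833 N (tension)
  F[2-3] = -5151.9204 N (compression)
  Rx@0 = -211.3000 N
  Ry@0 = -2814.1786 N
  Ry@2 = +7281.2886 N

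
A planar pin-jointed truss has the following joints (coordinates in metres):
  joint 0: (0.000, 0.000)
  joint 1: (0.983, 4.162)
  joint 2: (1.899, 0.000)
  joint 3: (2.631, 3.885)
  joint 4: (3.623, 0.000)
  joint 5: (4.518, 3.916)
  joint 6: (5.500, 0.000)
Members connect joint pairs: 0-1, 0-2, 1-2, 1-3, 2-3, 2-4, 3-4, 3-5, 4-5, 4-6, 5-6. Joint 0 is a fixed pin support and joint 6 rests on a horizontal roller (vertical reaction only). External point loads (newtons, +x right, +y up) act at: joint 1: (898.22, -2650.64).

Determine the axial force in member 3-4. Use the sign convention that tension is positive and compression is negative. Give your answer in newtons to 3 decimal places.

-1199.867

N=7 nodes, M=11 members, R=3 reactions → 2N=14, M+R=14
member 0 (0-1): L=4.2765, (cx,cy)=(0.2299,0.9732)
member 1 (0-2): L=1.8990, (cx,cy)=(1.0000,0.0000)
member 2 (1-2): L=4.2616, (cx,cy)=(0.2149,-0.9766)
member 3 (1-3): L=1.6711, (cx,cy)=(0.9862,-0.1658)
member 4 (2-3): L=3.9534, (cx,cy)=(0.1852,0.9827)
member 5 (2-4): L=1.7240, (cx,cy)=(1.0000,0.0000)
member 6 (3-4): L=4.0096, (cx,cy)=(0.2474,-0.9689)
member 7 (3-5): L=1.8873, (cx,cy)=(0.9999,0.0164)
member 8 (4-5): L=4.0170, (cx,cy)=(0.2228,0.9749)
member 9 (4-6): L=1.8770, (cx,cy)=(1.0000,0.0000)
member 10 (5-6): L=4.0372, (cx,cy)=(0.2432,-0.9700)
solve A·x = −loads:
  F[0-1] = -1538.3831 N (compression)
  F[0-2] = +1251.8333 N (tension)
  F[1-2] = -1002.6999 N (compression)
  F[1-3] = -1050.8474 N (compression)
  F[2-3] = +996.4943 N (tension)
  F[2-4] = +851.8007 N (tension)
  F[3-4] = -1199.8668 N (compression)
  F[3-5] = -555.0248 N (compression)
  F[4-5] = +1192.5428 N (tension)
  F[4-6] = +289.2460 N (tension)
  F[5-6] = -1189.1629 N (compression)
  Rx@0 = -898.2200 N
  Ry@0 = +1497.1908 N
  Ry@6 = +1153.4492 N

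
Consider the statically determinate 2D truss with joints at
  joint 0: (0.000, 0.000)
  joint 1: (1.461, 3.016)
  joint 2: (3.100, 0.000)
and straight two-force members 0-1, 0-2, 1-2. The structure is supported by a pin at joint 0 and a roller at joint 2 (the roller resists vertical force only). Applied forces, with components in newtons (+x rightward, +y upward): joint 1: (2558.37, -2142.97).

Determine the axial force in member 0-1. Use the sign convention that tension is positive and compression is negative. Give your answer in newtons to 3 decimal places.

1506.764

N=3 nodes, M=3 members, R=3 reactions → 2N=6, M+R=6
member 0 (0-1): L=3.3512, (cx,cy)=(0.4360,0.9000)
member 1 (0-2): L=3.1000, (cx,cy)=(1.0000,0.0000)
member 2 (1-2): L=3.4326, (cx,cy)=(0.4775,-0.8786)
solve A·x = −loads:
  F[0-1] = +1506.7640 N (tension)
  F[0-2] = +1901.4832 N (tension)
  F[1-2] = -3982.2972 N (compression)
  Rx@0 = -2558.3700 N
  Ry@0 = -1356.0374 N
  Ry@2 = +3499.0074 N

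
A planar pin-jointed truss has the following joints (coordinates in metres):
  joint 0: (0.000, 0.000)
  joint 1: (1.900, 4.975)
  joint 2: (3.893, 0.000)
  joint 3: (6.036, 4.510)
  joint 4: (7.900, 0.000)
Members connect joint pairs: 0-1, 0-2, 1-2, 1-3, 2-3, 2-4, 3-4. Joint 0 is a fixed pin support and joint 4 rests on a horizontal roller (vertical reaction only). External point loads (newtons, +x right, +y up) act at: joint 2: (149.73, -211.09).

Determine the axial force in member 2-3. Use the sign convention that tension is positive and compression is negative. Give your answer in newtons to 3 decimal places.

104.247

N=5 nodes, M=7 members, R=3 reactions → 2N=10, M+R=10
member 0 (0-1): L=5.3255, (cx,cy)=(0.3568,0.9342)
member 1 (0-2): L=3.8930, (cx,cy)=(1.0000,0.0000)
member 2 (1-2): L=5.3594, (cx,cy)=(0.3719,-0.9283)
member 3 (1-3): L=4.1621, (cx,cy)=(0.9937,-0.1117)
member 4 (2-3): L=4.9933, (cx,cy)=(0.4292,0.9032)
member 5 (2-4): L=4.0070, (cx,cy)=(1.0000,0.0000)
member 6 (3-4): L=4.8800, (cx,cy)=(0.3820,-0.9242)
solve A·x = −loads:
  F[0-1] = -114.6106 N (compression)
  F[0-2] = +190.6203 N (tension)
  F[1-2] = +125.9655 N (tension)
  F[1-3] = -88.2862 N (compression)
  F[2-3] = +104.2474 N (tension)
  F[2-4] = +42.9927 N (tension)
  F[3-4] = -112.5564 N (compression)
  Rx@0 = -149.7300 N
  Ry@0 = +107.0681 N
  Ry@4 = +104.0219 N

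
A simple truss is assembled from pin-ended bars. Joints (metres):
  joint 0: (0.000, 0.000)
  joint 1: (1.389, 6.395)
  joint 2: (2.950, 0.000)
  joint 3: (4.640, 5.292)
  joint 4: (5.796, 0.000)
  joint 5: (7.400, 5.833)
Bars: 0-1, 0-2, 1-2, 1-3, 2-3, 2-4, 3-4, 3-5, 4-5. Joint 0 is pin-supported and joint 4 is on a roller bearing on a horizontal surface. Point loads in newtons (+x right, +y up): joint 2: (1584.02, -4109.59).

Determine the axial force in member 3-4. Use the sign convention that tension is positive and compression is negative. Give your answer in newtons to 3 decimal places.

-2140.988

N=6 nodes, M=9 members, R=3 reactions → 2N=12, M+R=12
member 0 (0-1): L=6.5441, (cx,cy)=(0.2123,0.9772)
member 1 (0-2): L=2.9500, (cx,cy)=(1.0000,0.0000)
member 2 (1-2): L=6.5828, (cx,cy)=(0.2371,-0.9715)
member 3 (1-3): L=3.4330, (cx,cy)=(0.9470,-0.3213)
member 4 (2-3): L=5.5553, (cx,cy)=(0.3042,0.9526)
member 5 (2-4): L=2.8460, (cx,cy)=(1.0000,0.0000)
member 6 (3-4): L=5.4168, (cx,cy)=(0.2134,-0.9770)
member 7 (3-5): L=2.8125, (cx,cy)=(0.9813,0.1924)
member 8 (4-5): L=6.0495, (cx,cy)=(0.2651,0.9642)
solve A·x = −loads:
  F[0-1] = -2064.9755 N (compression)
  F[0-2] = +2022.3152 N (tension)
  F[1-2] = +2431.6239 N (tension)
  F[1-3] = -1071.7406 N (compression)
  F[2-3] = +1834.2608 N (tension)
  F[2-4] = +456.9094 N (tension)
  F[3-4] = -2140.9878 N (compression)
  F[3-5] = -0.0000 N (tension)
  F[4-5] = -0.0000 N (tension)
  Rx@0 = -1584.0200 N
  Ry@0 = +2017.9250 N
  Ry@4 = +2091.6650 N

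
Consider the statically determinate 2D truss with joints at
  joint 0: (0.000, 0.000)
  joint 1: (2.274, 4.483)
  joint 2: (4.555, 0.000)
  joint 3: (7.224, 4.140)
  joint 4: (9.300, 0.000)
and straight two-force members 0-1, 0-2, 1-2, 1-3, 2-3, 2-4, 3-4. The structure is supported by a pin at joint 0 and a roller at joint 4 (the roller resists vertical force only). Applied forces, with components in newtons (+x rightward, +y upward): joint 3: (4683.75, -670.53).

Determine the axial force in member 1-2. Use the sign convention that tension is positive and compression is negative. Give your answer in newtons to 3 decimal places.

-2329.931

N=5 nodes, M=7 members, R=3 reactions → 2N=10, M+R=10
member 0 (0-1): L=5.0268, (cx,cy)=(0.4524,0.8918)
member 1 (0-2): L=4.5550, (cx,cy)=(1.0000,0.0000)
member 2 (1-2): L=5.0299, (cx,cy)=(0.4535,-0.8913)
member 3 (1-3): L=4.9619, (cx,cy)=(0.9976,-0.0691)
member 4 (2-3): L=4.9258, (cx,cy)=(0.5418,0.8405)
member 5 (2-4): L=4.7450, (cx,cy)=(1.0000,0.0000)
member 6 (3-4): L=4.6313, (cx,cy)=(0.4482,-0.8939)
solve A·x = −loads:
  F[0-1] = +2170.0919 N (tension)
  F[0-2] = +3702.0472 N (tension)
  F[1-2] = -2329.9314 N (compression)
  F[1-3] = +2043.1792 N (tension)
  F[2-3] = +2470.7159 N (tension)
  F[2-4] = +1306.7139 N (tension)
  F[3-4] = -2915.1473 N (compression)
  Rx@0 = -4683.7500 N
  Ry@0 = -1935.3446 N
  Ry@4 = +2605.8746 N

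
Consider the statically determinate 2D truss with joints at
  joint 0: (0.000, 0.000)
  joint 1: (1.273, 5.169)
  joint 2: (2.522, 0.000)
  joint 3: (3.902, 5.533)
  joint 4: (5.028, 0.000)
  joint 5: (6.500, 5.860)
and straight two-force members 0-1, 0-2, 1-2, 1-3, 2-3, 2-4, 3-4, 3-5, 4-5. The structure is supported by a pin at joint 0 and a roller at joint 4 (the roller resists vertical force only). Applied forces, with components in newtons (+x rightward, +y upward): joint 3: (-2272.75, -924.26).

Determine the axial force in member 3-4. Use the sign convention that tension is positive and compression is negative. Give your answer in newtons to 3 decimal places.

N=6 nodes, M=9 members, R=3 reactions → 2N=12, M+R=12
member 0 (0-1): L=5.3234, (cx,cy)=(0.2391,0.9710)
member 1 (0-2): L=2.5220, (cx,cy)=(1.0000,0.0000)
member 2 (1-2): L=5.3178, (cx,cy)=(0.2349,-0.9720)
member 3 (1-3): L=2.6541, (cx,cy)=(0.9906,0.1371)
member 4 (2-3): L=5.7025, (cx,cy)=(0.2420,0.9703)
member 5 (2-4): L=2.5060, (cx,cy)=(1.0000,0.0000)
member 6 (3-4): L=5.6464, (cx,cy)=(0.1994,-0.9799)
member 7 (3-5): L=2.6185, (cx,cy)=(0.9922,0.1249)
member 8 (4-5): L=6.0421, (cx,cy)=(0.2436,0.9699)
solve A·x = −loads:
  F[0-1] = -2788.9175 N (compression)
  F[0-2] = -1605.8340 N (compression)
  F[1-2] = +2603.8296 N (tension)
  F[1-3] = -1290.6823 N (compression)
  F[2-3] = -2608.5246 N (compression)
  F[2-4] = -363.0030 N (compression)
  F[3-4] = +1820.3057 N (tension)
  F[3-5] = -0.0000 N (compression)
  F[4-5] = -0.0000 N (compression)
  Rx@0 = +2272.7500 N
  Ry@0 = +2708.0037 N
  Ry@4 = -1783.7437 N

1820.306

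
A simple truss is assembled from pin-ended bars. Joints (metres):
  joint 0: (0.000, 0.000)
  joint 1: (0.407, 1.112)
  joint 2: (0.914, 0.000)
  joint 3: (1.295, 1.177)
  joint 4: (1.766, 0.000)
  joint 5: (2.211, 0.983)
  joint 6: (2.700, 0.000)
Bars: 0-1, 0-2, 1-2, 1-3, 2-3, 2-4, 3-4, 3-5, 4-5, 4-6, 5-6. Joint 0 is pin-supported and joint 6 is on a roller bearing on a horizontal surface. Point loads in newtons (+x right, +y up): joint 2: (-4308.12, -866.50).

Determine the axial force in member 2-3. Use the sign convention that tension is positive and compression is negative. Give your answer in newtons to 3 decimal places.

343.387

N=7 nodes, M=11 members, R=3 reactions → 2N=14, M+R=14
member 0 (0-1): L=1.1841, (cx,cy)=(0.3437,0.9391)
member 1 (0-2): L=0.9140, (cx,cy)=(1.0000,0.0000)
member 2 (1-2): L=1.2221, (cx,cy)=(0.4149,-0.9099)
member 3 (1-3): L=0.8904, (cx,cy)=(0.9973,0.0730)
member 4 (2-3): L=1.2371, (cx,cy)=(0.3080,0.9514)
member 5 (2-4): L=0.8520, (cx,cy)=(1.0000,0.0000)
member 6 (3-4): L=1.2677, (cx,cy)=(0.3715,-0.9284)
member 7 (3-5): L=0.9363, (cx,cy)=(0.9783,-0.2072)
member 8 (4-5): L=1.0790, (cx,cy)=(0.4124,0.9110)
member 9 (4-6): L=0.9340, (cx,cy)=(1.0000,0.0000)
member 10 (5-6): L=1.0979, (cx,cy)=(0.4454,-0.8953)
solve A·x = −loads:
  F[0-1] = -610.3590 N (compression)
  F[0-2] = -4098.3343 N (compression)
  F[1-2] = +593.2617 N (tension)
  F[1-3] = -457.1205 N (compression)
  F[2-3] = +343.3875 N (tension)
  F[2-4] = +350.1474 N (tension)
  F[3-4] = -257.9252 N (compression)
  F[3-5] = -259.9625 N (compression)
  F[4-5] = +262.8578 N (tension)
  F[4-6] = +145.9172 N (tension)
  F[5-6] = -327.6158 N (compression)
  Rx@0 = +4308.1200 N
  Ry@0 = +573.1737 N
  Ry@6 = +293.3263 N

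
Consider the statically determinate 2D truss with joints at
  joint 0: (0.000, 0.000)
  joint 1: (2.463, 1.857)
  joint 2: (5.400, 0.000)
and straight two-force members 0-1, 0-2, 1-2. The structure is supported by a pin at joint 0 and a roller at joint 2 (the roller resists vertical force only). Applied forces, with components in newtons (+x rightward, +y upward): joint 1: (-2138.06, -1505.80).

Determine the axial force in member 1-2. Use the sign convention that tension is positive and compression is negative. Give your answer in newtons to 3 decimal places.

N=3 nodes, M=3 members, R=3 reactions → 2N=6, M+R=6
member 0 (0-1): L=3.0846, (cx,cy)=(0.7985,0.6020)
member 1 (0-2): L=5.4000, (cx,cy)=(1.0000,0.0000)
member 2 (1-2): L=3.4748, (cx,cy)=(0.8452,-0.5344)
solve A·x = −loads:
  F[0-1] = -2581.7088 N (compression)
  F[0-2] = -76.6166 N (compression)
  F[1-2] = +90.6467 N (tension)
  Rx@0 = +2138.0600 N
  Ry@0 = +1554.2430 N
  Ry@2 = -48.4430 N

90.647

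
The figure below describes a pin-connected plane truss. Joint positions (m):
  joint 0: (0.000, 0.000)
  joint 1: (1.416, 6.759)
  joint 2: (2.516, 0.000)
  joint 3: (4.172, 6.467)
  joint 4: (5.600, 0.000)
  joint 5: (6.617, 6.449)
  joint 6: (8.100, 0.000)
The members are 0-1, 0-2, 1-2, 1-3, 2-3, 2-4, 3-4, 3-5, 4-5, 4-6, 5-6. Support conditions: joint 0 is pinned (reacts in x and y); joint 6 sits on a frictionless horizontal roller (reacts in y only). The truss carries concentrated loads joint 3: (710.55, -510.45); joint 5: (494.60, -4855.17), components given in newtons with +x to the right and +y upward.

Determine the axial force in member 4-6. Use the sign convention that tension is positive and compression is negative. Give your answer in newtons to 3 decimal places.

1193.541

N=7 nodes, M=11 members, R=3 reactions → 2N=14, M+R=14
member 0 (0-1): L=6.9057, (cx,cy)=(0.2050,0.9788)
member 1 (0-2): L=2.5160, (cx,cy)=(1.0000,0.0000)
member 2 (1-2): L=6.8479, (cx,cy)=(0.1606,-0.9870)
member 3 (1-3): L=2.7714, (cx,cy)=(0.9944,-0.1054)
member 4 (2-3): L=6.6757, (cx,cy)=(0.2481,0.9687)
member 5 (2-4): L=3.0840, (cx,cy)=(1.0000,0.0000)
member 6 (3-4): L=6.6228, (cx,cy)=(0.2156,-0.9765)
member 7 (3-5): L=2.4451, (cx,cy)=(1.0000,-0.0074)
member 8 (4-5): L=6.5287, (cx,cy)=(0.1558,0.9878)
member 9 (4-6): L=2.5000, (cx,cy)=(1.0000,0.0000)
member 10 (5-6): L=6.6173, (cx,cy)=(0.2241,-0.9746)
solve A·x = −loads:
  F[0-1] = -179.1728 N (compression)
  F[0-2] = +1241.8888 N (tension)
  F[1-2] = +184.8032 N (tension)
  F[1-3] = -66.7961 N (compression)
  F[2-3] = -188.2887 N (compression)
  F[2-4] = +1318.2822 N (tension)
  F[3-4] = -337.4948 N (compression)
  F[3-5] = -750.9322 N (compression)
  F[4-5] = +333.6288 N (tension)
  F[4-6] = +1193.5412 N (tension)
  F[5-6] = -5325.7187 N (compression)
  Rx@0 = -1205.1500 N
  Ry@0 = +175.3657 N
  Ry@6 = +5190.2543 N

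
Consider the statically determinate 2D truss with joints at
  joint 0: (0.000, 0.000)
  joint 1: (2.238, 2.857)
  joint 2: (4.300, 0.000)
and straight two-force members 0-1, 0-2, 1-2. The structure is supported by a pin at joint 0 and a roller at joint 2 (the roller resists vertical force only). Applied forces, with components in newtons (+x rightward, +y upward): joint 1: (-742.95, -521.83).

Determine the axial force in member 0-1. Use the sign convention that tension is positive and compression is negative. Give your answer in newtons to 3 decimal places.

N=3 nodes, M=3 members, R=3 reactions → 2N=6, M+R=6
member 0 (0-1): L=3.6292, (cx,cy)=(0.6167,0.7872)
member 1 (0-2): L=4.3000, (cx,cy)=(1.0000,0.0000)
member 2 (1-2): L=3.5234, (cx,cy)=(0.5852,-0.8109)
solve A·x = −loads:
  F[0-1] = -944.9201 N (compression)
  F[0-2] = -160.2510 N (compression)
  F[1-2] = +273.8250 N (tension)
  Rx@0 = +742.9500 N
  Ry@0 = +743.8655 N
  Ry@2 = -222.0355 N

-944.920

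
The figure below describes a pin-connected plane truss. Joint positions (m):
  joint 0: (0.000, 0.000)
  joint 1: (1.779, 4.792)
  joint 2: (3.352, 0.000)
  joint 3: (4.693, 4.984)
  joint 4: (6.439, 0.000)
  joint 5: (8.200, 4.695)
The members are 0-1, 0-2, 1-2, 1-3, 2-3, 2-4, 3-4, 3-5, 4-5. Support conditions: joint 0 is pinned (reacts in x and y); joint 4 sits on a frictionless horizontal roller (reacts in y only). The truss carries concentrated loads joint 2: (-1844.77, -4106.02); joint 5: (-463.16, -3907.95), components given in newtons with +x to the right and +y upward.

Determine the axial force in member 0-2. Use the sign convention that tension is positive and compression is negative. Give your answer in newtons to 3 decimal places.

N=6 nodes, M=9 members, R=3 reactions → 2N=12, M+R=12
member 0 (0-1): L=5.1116, (cx,cy)=(0.3480,0.9375)
member 1 (0-2): L=3.3520, (cx,cy)=(1.0000,0.0000)
member 2 (1-2): L=5.0436, (cx,cy)=(0.3119,-0.9501)
member 3 (1-3): L=2.9203, (cx,cy)=(0.9978,0.0657)
member 4 (2-3): L=5.1613, (cx,cy)=(0.2598,0.9657)
member 5 (2-4): L=3.0870, (cx,cy)=(1.0000,0.0000)
member 6 (3-4): L=5.2810, (cx,cy)=(0.3306,-0.9438)
member 7 (3-5): L=3.5189, (cx,cy)=(0.9966,-0.0821)
member 8 (4-5): L=5.0144, (cx,cy)=(0.3512,0.9363)
solve A·x = −loads:
  F[0-1] = -1319.9689 N (compression)
  F[0-2] = -1848.5356 N (compression)
  F[1-2] = +1243.6538 N (tension)
  F[1-3] = -849.1051 N (compression)
  F[2-3] = +3028.4034 N (tension)
  F[2-4] = -402.7336 N (compression)
  F[3-4] = -3124.4252 N (compression)
  F[3-5] = +975.8688 N (tension)
  F[4-5] = -4088.2034 N (compression)
  Rx@0 = +2307.9300 N
  Ry@0 = +1237.4468 N
  Ry@4 = +6776.5232 N

-1848.536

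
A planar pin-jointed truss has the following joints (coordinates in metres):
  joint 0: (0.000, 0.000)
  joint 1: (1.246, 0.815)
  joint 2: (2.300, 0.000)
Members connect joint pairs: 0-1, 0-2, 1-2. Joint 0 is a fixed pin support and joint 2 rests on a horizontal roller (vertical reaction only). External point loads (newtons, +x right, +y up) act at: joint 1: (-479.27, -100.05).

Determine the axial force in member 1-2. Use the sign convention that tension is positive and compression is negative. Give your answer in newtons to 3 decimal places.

189.025

N=3 nodes, M=3 members, R=3 reactions → 2N=6, M+R=6
member 0 (0-1): L=1.4889, (cx,cy)=(0.8369,0.5474)
member 1 (0-2): L=2.3000, (cx,cy)=(1.0000,0.0000)
member 2 (1-2): L=1.3323, (cx,cy)=(0.7911,-0.6117)
solve A·x = −loads:
  F[0-1] = -394.0073 N (compression)
  F[0-2] = -149.5352 N (compression)
  F[1-2] = +189.0250 N (tension)
  Rx@0 = +479.2700 N
  Ry@0 = +215.6773 N
  Ry@2 = -115.6273 N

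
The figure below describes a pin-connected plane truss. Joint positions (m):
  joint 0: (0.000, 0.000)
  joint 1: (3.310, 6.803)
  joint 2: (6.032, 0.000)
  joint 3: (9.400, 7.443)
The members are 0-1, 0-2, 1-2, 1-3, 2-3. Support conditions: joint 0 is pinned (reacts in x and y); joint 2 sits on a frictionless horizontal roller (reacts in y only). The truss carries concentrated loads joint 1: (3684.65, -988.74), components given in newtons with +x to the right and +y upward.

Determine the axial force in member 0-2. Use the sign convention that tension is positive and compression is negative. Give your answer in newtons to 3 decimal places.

1879.823

N=4 nodes, M=5 members, R=3 reactions → 2N=8, M+R=8
member 0 (0-1): L=7.5655, (cx,cy)=(0.4375,0.8992)
member 1 (0-2): L=6.0320, (cx,cy)=(1.0000,0.0000)
member 2 (1-2): L=7.3274, (cx,cy)=(0.3715,-0.9284)
member 3 (1-3): L=6.1235, (cx,cy)=(0.9945,0.1045)
member 4 (2-3): L=8.1696, (cx,cy)=(0.4123,0.9111)
solve A·x = −loads:
  F[0-1] = +4125.2057 N (tension)
  F[0-2] = +1879.8233 N (tension)
  F[1-2] = -5060.2966 N (compression)
  F[1-3] = -0.0000 N (compression)
  F[2-3] = -0.0000 N (compression)
  Rx@0 = -3684.6500 N
  Ry@0 = -3709.4369 N
  Ry@2 = +4698.1769 N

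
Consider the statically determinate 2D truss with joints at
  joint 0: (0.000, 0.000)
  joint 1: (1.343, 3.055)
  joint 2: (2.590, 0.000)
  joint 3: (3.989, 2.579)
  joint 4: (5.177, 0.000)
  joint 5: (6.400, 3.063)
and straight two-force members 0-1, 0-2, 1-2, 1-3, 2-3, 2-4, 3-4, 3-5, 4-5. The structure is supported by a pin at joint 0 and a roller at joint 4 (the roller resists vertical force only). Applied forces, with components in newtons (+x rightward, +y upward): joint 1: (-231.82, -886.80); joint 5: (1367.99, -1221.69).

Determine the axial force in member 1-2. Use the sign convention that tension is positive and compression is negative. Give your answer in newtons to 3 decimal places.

-1465.300

N=6 nodes, M=9 members, R=3 reactions → 2N=12, M+R=12
member 0 (0-1): L=3.3372, (cx,cy)=(0.4024,0.9154)
member 1 (0-2): L=2.5900, (cx,cy)=(1.0000,0.0000)
member 2 (1-2): L=3.2997, (cx,cy)=(0.3779,-0.9258)
member 3 (1-3): L=2.6885, (cx,cy)=(0.9842,-0.1771)
member 4 (2-3): L=2.9340, (cx,cy)=(0.4768,0.8790)
member 5 (2-4): L=2.5870, (cx,cy)=(1.0000,0.0000)
member 6 (3-4): L=2.8395, (cx,cy)=(0.4184,-0.9083)
member 7 (3-5): L=2.4591, (cx,cy)=(0.9804,0.1968)
member 8 (4-5): L=3.2981, (cx,cy)=(0.3708,0.9287)
solve A·x = −loads:
  F[0-1] = +332.5572 N (tension)
  F[0-2] = +1002.3366 N (tension)
  F[1-2] = -1465.3000 N (compression)
  F[1-3] = +934.1677 N (tension)
  F[2-3] = +1543.3839 N (tension)
  F[2-4] = -287.3371 N (compression)
  F[3-4] = -865.6389 N (compression)
  F[3-5] = +2057.7504 N (tension)
  F[4-5] = -1751.5719 N (compression)
  Rx@0 = -1136.1700 N
  Ry@0 = -304.4387 N
  Ry@4 = +2412.9287 N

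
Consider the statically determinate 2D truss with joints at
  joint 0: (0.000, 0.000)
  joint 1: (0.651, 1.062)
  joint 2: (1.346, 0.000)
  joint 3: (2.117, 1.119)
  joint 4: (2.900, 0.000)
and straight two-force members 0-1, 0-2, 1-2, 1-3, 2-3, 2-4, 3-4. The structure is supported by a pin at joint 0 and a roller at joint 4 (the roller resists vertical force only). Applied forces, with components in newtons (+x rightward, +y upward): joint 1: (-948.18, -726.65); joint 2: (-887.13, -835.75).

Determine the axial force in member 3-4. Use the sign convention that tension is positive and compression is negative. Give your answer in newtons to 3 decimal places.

N=5 nodes, M=7 members, R=3 reactions → 2N=10, M+R=10
member 0 (0-1): L=1.2457, (cx,cy)=(0.5226,0.8526)
member 1 (0-2): L=1.3460, (cx,cy)=(1.0000,0.0000)
member 2 (1-2): L=1.2692, (cx,cy)=(0.5476,-0.8367)
member 3 (1-3): L=1.4671, (cx,cy)=(0.9992,0.0389)
member 4 (2-3): L=1.3589, (cx,cy)=(0.5674,0.8235)
member 5 (2-4): L=1.5540, (cx,cy)=(1.0000,0.0000)
member 6 (3-4): L=1.3657, (cx,cy)=(0.5733,-0.8193)
solve A·x = −loads:
  F[0-1] = -1593.5486 N (compression)
  F[0-2] = -1002.4920 N (compression)
  F[1-2] = +741.7404 N (tension)
  F[1-3] = -291.0267 N (compression)
  F[2-3] = +261.2150 N (tension)
  F[2-4] = +142.6009 N (tension)
  F[3-4] = -248.7305 N (compression)
  Rx@0 = +1835.3100 N
  Ry@0 = +1358.6064 N
  Ry@4 = +203.7936 N

-248.730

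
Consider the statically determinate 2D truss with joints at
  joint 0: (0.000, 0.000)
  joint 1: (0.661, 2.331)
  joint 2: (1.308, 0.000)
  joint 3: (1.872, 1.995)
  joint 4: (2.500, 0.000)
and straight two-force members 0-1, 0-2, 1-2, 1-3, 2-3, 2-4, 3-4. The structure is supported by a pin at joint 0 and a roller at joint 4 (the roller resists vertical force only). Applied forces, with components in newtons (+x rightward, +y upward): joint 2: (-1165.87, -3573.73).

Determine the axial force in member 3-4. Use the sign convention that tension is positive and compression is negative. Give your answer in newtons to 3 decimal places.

-1960.227

N=5 nodes, M=7 members, R=3 reactions → 2N=10, M+R=10
member 0 (0-1): L=2.4229, (cx,cy)=(0.2728,0.9621)
member 1 (0-2): L=1.3080, (cx,cy)=(1.0000,0.0000)
member 2 (1-2): L=2.4191, (cx,cy)=(0.2675,-0.9636)
member 3 (1-3): L=1.2567, (cx,cy)=(0.9636,-0.2674)
member 4 (2-3): L=2.0732, (cx,cy)=(0.2720,0.9623)
member 5 (2-4): L=1.1920, (cx,cy)=(1.0000,0.0000)
member 6 (3-4): L=2.0915, (cx,cy)=(0.3003,-0.9539)
solve A·x = −loads:
  F[0-1] = -1771.1388 N (compression)
  F[0-2] = -682.6809 N (compression)
  F[1-2] = +2066.6642 N (tension)
  F[1-3] = -1075.0572 N (compression)
  F[2-3] = +1644.3698 N (tension)
  F[2-4] = +588.5810 N (tension)
  F[3-4] = -1960.2265 N (compression)
  Rx@0 = +1165.8700 N
  Ry@0 = +1703.9545 N
  Ry@4 = +1869.7755 N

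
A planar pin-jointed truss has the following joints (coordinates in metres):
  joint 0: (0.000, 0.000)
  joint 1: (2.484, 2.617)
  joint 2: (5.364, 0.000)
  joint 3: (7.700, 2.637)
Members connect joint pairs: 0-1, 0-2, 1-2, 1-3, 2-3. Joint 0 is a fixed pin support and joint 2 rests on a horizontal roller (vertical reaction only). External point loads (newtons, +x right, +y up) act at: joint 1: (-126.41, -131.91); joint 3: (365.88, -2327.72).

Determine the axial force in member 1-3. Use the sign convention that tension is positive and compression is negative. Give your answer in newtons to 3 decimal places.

N=4 nodes, M=5 members, R=3 reactions → 2N=8, M+R=8
member 0 (0-1): L=3.6082, (cx,cy)=(0.6884,0.7253)
member 1 (0-2): L=5.3640, (cx,cy)=(1.0000,0.0000)
member 2 (1-2): L=3.8914, (cx,cy)=(0.7401,-0.6725)
member 3 (1-3): L=5.2160, (cx,cy)=(1.0000,0.0038)
member 4 (2-3): L=3.5229, (cx,cy)=(0.6631,0.7485)
solve A·x = −loads:
  F[0-1] = +1462.9674 N (tension)
  F[0-2] = -767.6897 N (compression)
  F[1-2] = -1760.0641 N (compression)
  F[1-3] = +2436.1956 N (tension)
  F[2-3] = -3122.1767 N (compression)
  Rx@0 = -239.4700 N
  Ry@0 = -1061.0857 N
  Ry@2 = +3520.7157 N

2436.196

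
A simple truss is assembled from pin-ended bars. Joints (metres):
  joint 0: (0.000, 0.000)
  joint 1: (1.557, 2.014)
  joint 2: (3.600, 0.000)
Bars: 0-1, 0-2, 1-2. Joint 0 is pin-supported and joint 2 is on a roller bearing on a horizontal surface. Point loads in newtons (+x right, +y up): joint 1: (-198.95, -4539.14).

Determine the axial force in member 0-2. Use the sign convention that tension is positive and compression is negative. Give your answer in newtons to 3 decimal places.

1878.542

N=3 nodes, M=3 members, R=3 reactions → 2N=6, M+R=6
member 0 (0-1): L=2.5457, (cx,cy)=(0.6116,0.7911)
member 1 (0-2): L=3.6000, (cx,cy)=(1.0000,0.0000)
member 2 (1-2): L=2.8688, (cx,cy)=(0.7121,-0.7020)
solve A·x = −loads:
  F[0-1] = -3396.6687 N (compression)
  F[0-2] = +1878.5421 N (tension)
  F[1-2] = -2637.8718 N (compression)
  Rx@0 = +198.9500 N
  Ry@0 = +2687.2634 N
  Ry@2 = +1851.8766 N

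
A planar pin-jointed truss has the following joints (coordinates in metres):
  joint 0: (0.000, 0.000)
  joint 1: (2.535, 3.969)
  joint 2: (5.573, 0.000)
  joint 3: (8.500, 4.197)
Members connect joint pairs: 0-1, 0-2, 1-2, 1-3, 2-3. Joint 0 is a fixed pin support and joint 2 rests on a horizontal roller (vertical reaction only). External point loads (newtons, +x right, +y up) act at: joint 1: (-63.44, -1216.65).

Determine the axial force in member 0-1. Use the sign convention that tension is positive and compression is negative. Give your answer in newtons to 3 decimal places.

-840.576

N=4 nodes, M=5 members, R=3 reactions → 2N=8, M+R=8
member 0 (0-1): L=4.7095, (cx,cy)=(0.5383,0.8428)
member 1 (0-2): L=5.5730, (cx,cy)=(1.0000,0.0000)
member 2 (1-2): L=4.9982, (cx,cy)=(0.6078,-0.7941)
member 3 (1-3): L=5.9694, (cx,cy)=(0.9993,0.0382)
member 4 (2-3): L=5.1168, (cx,cy)=(0.5720,0.8202)
solve A·x = −loads:
  F[0-1] = -840.5764 N (compression)
  F[0-2] = +389.0222 N (tension)
  F[1-2] = -640.0351 N (compression)
  F[1-3] = -0.0000 N (compression)
  F[2-3] = +0.0000 N (tension)
  Rx@0 = +63.4400 N
  Ry@0 = +708.4113 N
  Ry@2 = +508.2387 N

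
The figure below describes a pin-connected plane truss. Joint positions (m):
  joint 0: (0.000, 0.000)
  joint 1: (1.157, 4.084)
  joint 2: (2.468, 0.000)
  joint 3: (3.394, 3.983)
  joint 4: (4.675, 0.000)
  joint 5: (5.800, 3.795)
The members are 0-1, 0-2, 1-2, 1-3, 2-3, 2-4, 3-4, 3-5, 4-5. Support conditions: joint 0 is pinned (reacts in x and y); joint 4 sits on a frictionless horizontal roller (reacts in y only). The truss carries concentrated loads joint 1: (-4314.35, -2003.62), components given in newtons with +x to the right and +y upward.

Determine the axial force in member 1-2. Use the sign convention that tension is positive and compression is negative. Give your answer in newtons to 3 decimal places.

N=6 nodes, M=9 members, R=3 reactions → 2N=12, M+R=12
member 0 (0-1): L=4.2447, (cx,cy)=(0.2726,0.9621)
member 1 (0-2): L=2.4680, (cx,cy)=(1.0000,0.0000)
member 2 (1-2): L=4.2893, (cx,cy)=(0.3056,-0.9521)
member 3 (1-3): L=2.2393, (cx,cy)=(0.9990,-0.0451)
member 4 (2-3): L=4.0892, (cx,cy)=(0.2264,0.9740)
member 5 (2-4): L=2.2070, (cx,cy)=(1.0000,0.0000)
member 6 (3-4): L=4.1839, (cx,cy)=(0.3062,-0.9520)
member 7 (3-5): L=2.4133, (cx,cy)=(0.9970,-0.0779)
member 8 (4-5): L=3.9582, (cx,cy)=(0.2842,0.9588)
solve A·x = −loads:
  F[0-1] = -5484.3586 N (compression)
  F[0-2] = -2819.4592 N (compression)
  F[1-2] = +3352.4718 N (tension)
  F[1-3] = +1796.6150 N (tension)
  F[2-3] = -3277.1698 N (compression)
  F[2-4] = -1052.6756 N (compression)
  F[3-4] = +3438.1876 N (tension)
  F[3-5] = +0.0000 N (tension)
  F[4-5] = -0.0000 N (compression)
  Rx@0 = +4314.3500 N
  Ry@0 = +5276.6932 N
  Ry@4 = -3273.0732 N

3352.472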